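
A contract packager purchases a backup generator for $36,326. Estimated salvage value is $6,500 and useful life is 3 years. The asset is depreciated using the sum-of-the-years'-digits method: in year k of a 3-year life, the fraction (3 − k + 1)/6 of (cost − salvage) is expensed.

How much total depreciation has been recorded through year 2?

Depreciable base = $36,326 − $6,500 = $29,826.
Sum of the years' digits = 3+2+1 = 6.
Year 1: $29,826 × 3/6 = $14,913. Book value $21,413.
Year 2: $29,826 × 2/6 = $9,942. Book value $11,471.
Accumulated through year 2 = $36,326 − $11,471 = $24,855.

$24,855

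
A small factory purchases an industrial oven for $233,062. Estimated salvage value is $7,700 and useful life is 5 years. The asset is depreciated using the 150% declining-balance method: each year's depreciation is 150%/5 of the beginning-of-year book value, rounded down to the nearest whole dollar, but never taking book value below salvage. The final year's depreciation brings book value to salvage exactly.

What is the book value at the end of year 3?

$79,941

Depreciable base = $233,062 − $7,700 = $225,362.
Year 1: ⌊$233,062 × 150%/5⌋ = $69,918. Book value $163,144.
Year 2: ⌊$163,144 × 150%/5⌋ = $48,943. Book value $114,201.
Year 3: ⌊$114,201 × 150%/5⌋ = $34,260. Book value $79,941.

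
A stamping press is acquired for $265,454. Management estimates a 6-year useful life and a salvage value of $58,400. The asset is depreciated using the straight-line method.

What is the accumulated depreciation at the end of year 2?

$69,018

Depreciable base = $265,454 − $58,400 = $207,054.
Annual expense = $207,054 / 6 = $34,509.
End of year 1: book value $230,945.
End of year 2: book value $196,436.
Accumulated through year 2 = $265,454 − $196,436 = $69,018.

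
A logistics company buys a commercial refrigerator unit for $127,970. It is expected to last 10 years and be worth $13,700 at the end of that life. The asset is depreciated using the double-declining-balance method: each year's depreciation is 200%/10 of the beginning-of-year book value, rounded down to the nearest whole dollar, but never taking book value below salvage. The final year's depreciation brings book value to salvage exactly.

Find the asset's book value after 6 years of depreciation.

Depreciable base = $127,970 − $13,700 = $114,270.
Year 1: ⌊$127,970 × 200%/10⌋ = $25,594. Book value $102,376.
Year 2: ⌊$102,376 × 200%/10⌋ = $20,475. Book value $81,901.
Year 3: ⌊$81,901 × 200%/10⌋ = $16,380. Book value $65,521.
Year 4: ⌊$65,521 × 200%/10⌋ = $13,104. Book value $52,417.
Year 5: ⌊$52,417 × 200%/10⌋ = $10,483. Book value $41,934.
Year 6: ⌊$41,934 × 200%/10⌋ = $8,386. Book value $33,548.

$33,548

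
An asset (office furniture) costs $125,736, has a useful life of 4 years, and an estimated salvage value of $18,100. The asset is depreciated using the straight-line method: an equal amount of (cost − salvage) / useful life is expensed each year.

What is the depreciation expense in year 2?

Depreciable base = $125,736 − $18,100 = $107,636.
Annual expense = $107,636 / 4 = $26,909.

$26,909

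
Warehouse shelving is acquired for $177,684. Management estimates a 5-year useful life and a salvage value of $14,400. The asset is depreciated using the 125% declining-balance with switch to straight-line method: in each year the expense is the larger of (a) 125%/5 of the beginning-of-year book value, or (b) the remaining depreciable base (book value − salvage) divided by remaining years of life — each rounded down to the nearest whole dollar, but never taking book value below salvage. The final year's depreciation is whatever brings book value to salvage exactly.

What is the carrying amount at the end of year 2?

Depreciable base = $177,684 − $14,400 = $163,284.
Year 1: DB = ⌊$177,684 × 125%/5⌋ = $44,421; SL = ⌊$163,284/5⌋ = $32,656 → take DB $44,421. Book value $133,263.
Year 2: DB = ⌊$133,263 × 125%/5⌋ = $33,315; SL = ⌊$118,863/4⌋ = $29,715 → take DB $33,315. Book value $99,948.

$99,948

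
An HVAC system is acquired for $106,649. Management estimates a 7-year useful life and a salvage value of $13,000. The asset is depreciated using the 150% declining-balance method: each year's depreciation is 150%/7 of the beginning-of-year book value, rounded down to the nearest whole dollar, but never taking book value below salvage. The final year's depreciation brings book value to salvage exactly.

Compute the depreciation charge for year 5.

Depreciable base = $106,649 − $13,000 = $93,649.
Year 1: ⌊$106,649 × 150%/7⌋ = $22,853. Book value $83,796.
Year 2: ⌊$83,796 × 150%/7⌋ = $17,956. Book value $65,840.
Year 3: ⌊$65,840 × 150%/7⌋ = $14,108. Book value $51,732.
Year 4: ⌊$51,732 × 150%/7⌋ = $11,085. Book value $40,647.
Year 5: ⌊$40,647 × 150%/7⌋ = $8,710. Book value $31,937.

$8,710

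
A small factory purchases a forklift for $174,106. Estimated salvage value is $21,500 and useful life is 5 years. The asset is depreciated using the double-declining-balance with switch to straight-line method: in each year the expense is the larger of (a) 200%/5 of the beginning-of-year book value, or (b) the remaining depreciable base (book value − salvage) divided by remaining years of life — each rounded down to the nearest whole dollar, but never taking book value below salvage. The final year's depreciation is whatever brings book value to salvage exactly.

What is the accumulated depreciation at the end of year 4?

Depreciable base = $174,106 − $21,500 = $152,606.
Year 1: DB = ⌊$174,106 × 200%/5⌋ = $69,642; SL = ⌊$152,606/5⌋ = $30,521 → take DB $69,642. Book value $104,464.
Year 2: DB = ⌊$104,464 × 200%/5⌋ = $41,785; SL = ⌊$82,964/4⌋ = $20,741 → take DB $41,785. Book value $62,679.
Year 3: DB = ⌊$62,679 × 200%/5⌋ = $25,071; SL = ⌊$41,179/3⌋ = $13,726 → take DB $25,071. Book value $37,608.
Year 4: DB = ⌊$37,608 × 200%/5⌋ = $15,043; SL = ⌊$16,108/2⌋ = $8,054 → take DB $15,043. Book value $22,565.
Accumulated through year 4 = $174,106 − $22,565 = $151,541.

$151,541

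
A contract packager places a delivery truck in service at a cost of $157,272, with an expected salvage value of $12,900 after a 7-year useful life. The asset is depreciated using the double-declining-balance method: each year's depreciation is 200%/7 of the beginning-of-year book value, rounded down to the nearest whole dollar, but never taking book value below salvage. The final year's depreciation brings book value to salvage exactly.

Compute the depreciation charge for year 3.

$22,926

Depreciable base = $157,272 − $12,900 = $144,372.
Year 1: ⌊$157,272 × 200%/7⌋ = $44,934. Book value $112,338.
Year 2: ⌊$112,338 × 200%/7⌋ = $32,096. Book value $80,242.
Year 3: ⌊$80,242 × 200%/7⌋ = $22,926. Book value $57,316.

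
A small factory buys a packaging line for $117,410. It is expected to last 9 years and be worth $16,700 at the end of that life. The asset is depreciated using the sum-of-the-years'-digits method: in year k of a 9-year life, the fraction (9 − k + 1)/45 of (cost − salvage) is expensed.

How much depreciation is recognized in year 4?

Depreciable base = $117,410 − $16,700 = $100,710.
Sum of the years' digits = 9+8+7+6+5+4+3+2+1 = 45.
Year 1: $100,710 × 9/45 = $20,142. Book value $97,268.
Year 2: $100,710 × 8/45 = $17,904. Book value $79,364.
Year 3: $100,710 × 7/45 = $15,666. Book value $63,698.
Year 4: $100,710 × 6/45 = $13,428. Book value $50,270.

$13,428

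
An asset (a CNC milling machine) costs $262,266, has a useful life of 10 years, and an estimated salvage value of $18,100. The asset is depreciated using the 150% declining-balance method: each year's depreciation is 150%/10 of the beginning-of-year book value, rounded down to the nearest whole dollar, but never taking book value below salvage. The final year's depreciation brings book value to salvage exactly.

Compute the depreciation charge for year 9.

$10,720

Depreciable base = $262,266 − $18,100 = $244,166.
Year 1: ⌊$262,266 × 150%/10⌋ = $39,339. Book value $222,927.
Year 2: ⌊$222,927 × 150%/10⌋ = $33,439. Book value $189,488.
Year 3: ⌊$189,488 × 150%/10⌋ = $28,423. Book value $161,065.
Year 4: ⌊$161,065 × 150%/10⌋ = $24,159. Book value $136,906.
Year 5: ⌊$136,906 × 150%/10⌋ = $20,535. Book value $116,371.
Year 6: ⌊$116,371 × 150%/10⌋ = $17,455. Book value $98,916.
Year 7: ⌊$98,916 × 150%/10⌋ = $14,837. Book value $84,079.
Year 8: ⌊$84,079 × 150%/10⌋ = $12,611. Book value $71,468.
Year 9: ⌊$71,468 × 150%/10⌋ = $10,720. Book value $60,748.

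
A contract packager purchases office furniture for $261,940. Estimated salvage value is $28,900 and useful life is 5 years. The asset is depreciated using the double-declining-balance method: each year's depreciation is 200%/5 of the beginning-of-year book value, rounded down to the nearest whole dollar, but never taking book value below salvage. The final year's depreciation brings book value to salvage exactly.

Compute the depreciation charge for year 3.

Depreciable base = $261,940 − $28,900 = $233,040.
Year 1: ⌊$261,940 × 200%/5⌋ = $104,776. Book value $157,164.
Year 2: ⌊$157,164 × 200%/5⌋ = $62,865. Book value $94,299.
Year 3: ⌊$94,299 × 200%/5⌋ = $37,719. Book value $56,580.

$37,719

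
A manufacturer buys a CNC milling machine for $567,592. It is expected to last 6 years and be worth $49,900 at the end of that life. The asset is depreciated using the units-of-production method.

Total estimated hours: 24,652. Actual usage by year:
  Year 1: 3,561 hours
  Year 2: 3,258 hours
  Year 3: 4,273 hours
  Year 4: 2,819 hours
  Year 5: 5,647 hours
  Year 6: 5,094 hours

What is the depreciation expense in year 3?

$89,733

Depreciable base = $567,592 − $49,900 = $517,692.
Rate = $517,692 / 24,652 hours = $21 per hour.
Year 1: 3,561 × $21 = $74,781. Book value $492,811.
Year 2: 3,258 × $21 = $68,418. Book value $424,393.
Year 3: 4,273 × $21 = $89,733. Book value $334,660.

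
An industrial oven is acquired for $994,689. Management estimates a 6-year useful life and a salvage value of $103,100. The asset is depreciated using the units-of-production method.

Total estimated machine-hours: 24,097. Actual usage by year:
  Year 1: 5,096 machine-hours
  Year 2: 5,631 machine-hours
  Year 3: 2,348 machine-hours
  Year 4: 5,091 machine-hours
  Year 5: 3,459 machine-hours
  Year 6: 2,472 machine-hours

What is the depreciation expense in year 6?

$91,464

Depreciable base = $994,689 − $103,100 = $891,589.
Rate = $891,589 / 24,097 machine-hours = $37 per machine-hour.
Year 1: 5,096 × $37 = $188,552. Book value $806,137.
Year 2: 5,631 × $37 = $208,347. Book value $597,790.
Year 3: 2,348 × $37 = $86,876. Book value $510,914.
Year 4: 5,091 × $37 = $188,367. Book value $322,547.
Year 5: 3,459 × $37 = $127,983. Book value $194,564.
Year 6: 2,472 × $37 = $91,464. Book value $103,100.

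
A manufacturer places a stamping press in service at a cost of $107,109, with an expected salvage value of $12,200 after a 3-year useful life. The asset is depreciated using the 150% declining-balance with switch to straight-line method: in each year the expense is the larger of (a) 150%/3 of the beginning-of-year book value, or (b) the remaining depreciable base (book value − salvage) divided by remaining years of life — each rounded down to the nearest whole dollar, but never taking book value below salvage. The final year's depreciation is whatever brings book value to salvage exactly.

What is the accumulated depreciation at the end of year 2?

$80,331

Depreciable base = $107,109 − $12,200 = $94,909.
Year 1: DB = ⌊$107,109 × 150%/3⌋ = $53,554; SL = ⌊$94,909/3⌋ = $31,636 → take DB $53,554. Book value $53,555.
Year 2: DB = ⌊$53,555 × 150%/3⌋ = $26,777; SL = ⌊$41,355/2⌋ = $20,677 → take DB $26,777. Book value $26,778.
Accumulated through year 2 = $107,109 − $26,778 = $80,331.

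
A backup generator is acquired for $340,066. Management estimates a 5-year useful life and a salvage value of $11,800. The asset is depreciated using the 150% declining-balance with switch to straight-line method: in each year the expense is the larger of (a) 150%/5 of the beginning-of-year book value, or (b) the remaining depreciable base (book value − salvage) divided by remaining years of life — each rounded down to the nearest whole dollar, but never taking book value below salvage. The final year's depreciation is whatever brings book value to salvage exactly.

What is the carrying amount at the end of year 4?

Depreciable base = $340,066 − $11,800 = $328,266.
Year 1: DB = ⌊$340,066 × 150%/5⌋ = $102,019; SL = ⌊$328,266/5⌋ = $65,653 → take DB $102,019. Book value $238,047.
Year 2: DB = ⌊$238,047 × 150%/5⌋ = $71,414; SL = ⌊$226,247/4⌋ = $56,561 → take DB $71,414. Book value $166,633.
Year 3: DB = ⌊$166,633 × 150%/5⌋ = $49,989; SL = ⌊$154,833/3⌋ = $51,611 → take SL $51,611. Book value $115,022.
Year 4: DB = ⌊$115,022 × 150%/5⌋ = $34,506; SL = ⌊$103,222/2⌋ = $51,611 → take SL $51,611. Book value $63,411.

$63,411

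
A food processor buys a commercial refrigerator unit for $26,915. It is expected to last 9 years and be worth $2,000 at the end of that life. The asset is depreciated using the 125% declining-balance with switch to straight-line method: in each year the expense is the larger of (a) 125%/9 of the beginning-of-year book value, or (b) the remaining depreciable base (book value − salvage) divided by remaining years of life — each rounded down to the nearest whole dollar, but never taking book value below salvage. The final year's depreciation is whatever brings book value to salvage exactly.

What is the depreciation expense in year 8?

Depreciable base = $26,915 − $2,000 = $24,915.
Year 1: DB = ⌊$26,915 × 125%/9⌋ = $3,738; SL = ⌊$24,915/9⌋ = $2,768 → take DB $3,738. Book value $23,177.
Year 2: DB = ⌊$23,177 × 125%/9⌋ = $3,219; SL = ⌊$21,177/8⌋ = $2,647 → take DB $3,219. Book value $19,958.
Year 3: DB = ⌊$19,958 × 125%/9⌋ = $2,771; SL = ⌊$17,958/7⌋ = $2,565 → take DB $2,771. Book value $17,187.
Year 4: DB = ⌊$17,187 × 125%/9⌋ = $2,387; SL = ⌊$15,187/6⌋ = $2,531 → take SL $2,531. Book value $14,656.
Year 5: DB = ⌊$14,656 × 125%/9⌋ = $2,035; SL = ⌊$12,656/5⌋ = $2,531 → take SL $2,531. Book value $12,125.
Year 6: DB = ⌊$12,125 × 125%/9⌋ = $1,684; SL = ⌊$10,125/4⌋ = $2,531 → take SL $2,531. Book value $9,594.
Year 7: DB = ⌊$9,594 × 125%/9⌋ = $1,332; SL = ⌊$7,594/3⌋ = $2,531 → take SL $2,531. Book value $7,063.
Year 8: DB = ⌊$7,063 × 125%/9⌋ = $980; SL = ⌊$5,063/2⌋ = $2,531 → take SL $2,531. Book value $4,532.

$2,531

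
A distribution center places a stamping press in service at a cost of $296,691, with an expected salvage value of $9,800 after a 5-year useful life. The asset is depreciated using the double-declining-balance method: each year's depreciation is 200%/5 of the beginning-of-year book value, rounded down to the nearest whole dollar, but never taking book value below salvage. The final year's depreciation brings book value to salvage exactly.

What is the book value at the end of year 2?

$106,809

Depreciable base = $296,691 − $9,800 = $286,891.
Year 1: ⌊$296,691 × 200%/5⌋ = $118,676. Book value $178,015.
Year 2: ⌊$178,015 × 200%/5⌋ = $71,206. Book value $106,809.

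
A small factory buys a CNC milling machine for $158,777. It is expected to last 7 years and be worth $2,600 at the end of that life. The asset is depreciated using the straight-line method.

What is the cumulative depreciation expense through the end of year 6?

$133,866

Depreciable base = $158,777 − $2,600 = $156,177.
Annual expense = $156,177 / 7 = $22,311.
End of year 1: book value $136,466.
End of year 2: book value $114,155.
End of year 3: book value $91,844.
End of year 4: book value $69,533.
End of year 5: book value $47,222.
End of year 6: book value $24,911.
Accumulated through year 6 = $158,777 − $24,911 = $133,866.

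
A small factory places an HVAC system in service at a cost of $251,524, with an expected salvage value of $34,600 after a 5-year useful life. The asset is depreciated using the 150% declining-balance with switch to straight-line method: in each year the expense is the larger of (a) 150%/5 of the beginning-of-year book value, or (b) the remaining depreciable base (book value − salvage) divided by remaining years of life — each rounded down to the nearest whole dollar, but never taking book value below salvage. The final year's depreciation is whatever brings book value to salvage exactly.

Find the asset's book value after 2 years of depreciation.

Depreciable base = $251,524 − $34,600 = $216,924.
Year 1: DB = ⌊$251,524 × 150%/5⌋ = $75,457; SL = ⌊$216,924/5⌋ = $43,384 → take DB $75,457. Book value $176,067.
Year 2: DB = ⌊$176,067 × 150%/5⌋ = $52,820; SL = ⌊$141,467/4⌋ = $35,366 → take DB $52,820. Book value $123,247.

$123,247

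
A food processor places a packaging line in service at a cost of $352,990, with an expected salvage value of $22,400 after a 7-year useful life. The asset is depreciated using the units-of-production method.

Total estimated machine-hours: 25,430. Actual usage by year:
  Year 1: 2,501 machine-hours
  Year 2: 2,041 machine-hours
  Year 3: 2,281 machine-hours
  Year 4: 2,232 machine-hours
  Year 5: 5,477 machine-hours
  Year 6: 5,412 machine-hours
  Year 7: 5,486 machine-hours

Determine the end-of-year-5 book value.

$164,074

Depreciable base = $352,990 − $22,400 = $330,590.
Rate = $330,590 / 25,430 machine-hours = $13 per machine-hour.
Year 1: 2,501 × $13 = $32,513. Book value $320,477.
Year 2: 2,041 × $13 = $26,533. Book value $293,944.
Year 3: 2,281 × $13 = $29,653. Book value $264,291.
Year 4: 2,232 × $13 = $29,016. Book value $235,275.
Year 5: 5,477 × $13 = $71,201. Book value $164,074.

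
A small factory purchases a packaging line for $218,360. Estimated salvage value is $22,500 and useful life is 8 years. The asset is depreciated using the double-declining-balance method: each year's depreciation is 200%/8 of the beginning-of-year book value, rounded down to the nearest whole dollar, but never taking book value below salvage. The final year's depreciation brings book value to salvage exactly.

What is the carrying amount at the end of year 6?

$38,865

Depreciable base = $218,360 − $22,500 = $195,860.
Year 1: ⌊$218,360 × 200%/8⌋ = $54,590. Book value $163,770.
Year 2: ⌊$163,770 × 200%/8⌋ = $40,942. Book value $122,828.
Year 3: ⌊$122,828 × 200%/8⌋ = $30,707. Book value $92,121.
Year 4: ⌊$92,121 × 200%/8⌋ = $23,030. Book value $69,091.
Year 5: ⌊$69,091 × 200%/8⌋ = $17,272. Book value $51,819.
Year 6: ⌊$51,819 × 200%/8⌋ = $12,954. Book value $38,865.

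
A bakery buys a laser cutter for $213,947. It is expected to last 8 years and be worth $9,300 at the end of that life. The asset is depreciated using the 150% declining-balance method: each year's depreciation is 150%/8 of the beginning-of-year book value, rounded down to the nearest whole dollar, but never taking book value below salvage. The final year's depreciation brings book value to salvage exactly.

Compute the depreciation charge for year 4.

$21,516

Depreciable base = $213,947 − $9,300 = $204,647.
Year 1: ⌊$213,947 × 150%/8⌋ = $40,115. Book value $173,832.
Year 2: ⌊$173,832 × 150%/8⌋ = $32,593. Book value $141,239.
Year 3: ⌊$141,239 × 150%/8⌋ = $26,482. Book value $114,757.
Year 4: ⌊$114,757 × 150%/8⌋ = $21,516. Book value $93,241.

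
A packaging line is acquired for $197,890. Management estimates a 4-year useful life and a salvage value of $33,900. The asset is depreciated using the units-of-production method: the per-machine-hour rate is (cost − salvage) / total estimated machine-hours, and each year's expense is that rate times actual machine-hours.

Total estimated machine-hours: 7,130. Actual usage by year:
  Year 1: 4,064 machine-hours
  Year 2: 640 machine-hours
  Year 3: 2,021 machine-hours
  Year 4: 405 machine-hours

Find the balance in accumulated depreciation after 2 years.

Depreciable base = $197,890 − $33,900 = $163,990.
Rate = $163,990 / 7,130 machine-hours = $23 per machine-hour.
Year 1: 4,064 × $23 = $93,472. Book value $104,418.
Year 2: 640 × $23 = $14,720. Book value $89,698.
Accumulated through year 2 = $197,890 − $89,698 = $108,192.

$108,192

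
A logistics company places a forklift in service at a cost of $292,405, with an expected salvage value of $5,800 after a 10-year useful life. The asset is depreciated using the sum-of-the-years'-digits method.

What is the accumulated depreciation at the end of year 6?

$234,495

Depreciable base = $292,405 − $5,800 = $286,605.
Sum of the years' digits = 10+9+8+7+6+5+4+3+2+1 = 55.
Year 1: $286,605 × 10/55 = $52,110. Book value $240,295.
Year 2: $286,605 × 9/55 = $46,899. Book value $193,396.
Year 3: $286,605 × 8/55 = $41,688. Book value $151,708.
Year 4: $286,605 × 7/55 = $36,477. Book value $115,231.
Year 5: $286,605 × 6/55 = $31,266. Book value $83,965.
Year 6: $286,605 × 5/55 = $26,055. Book value $57,910.
Accumulated through year 6 = $292,405 − $57,910 = $234,495.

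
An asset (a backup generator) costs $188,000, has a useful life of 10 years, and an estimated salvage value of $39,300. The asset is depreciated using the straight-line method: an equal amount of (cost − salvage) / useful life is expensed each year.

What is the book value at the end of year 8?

$69,040

Depreciable base = $188,000 − $39,300 = $148,700.
Annual expense = $148,700 / 10 = $14,870.
End of year 1: book value $173,130.
End of year 2: book value $158,260.
End of year 3: book value $143,390.
End of year 4: book value $128,520.
End of year 5: book value $113,650.
End of year 6: book value $98,780.
End of year 7: book value $83,910.
End of year 8: book value $69,040.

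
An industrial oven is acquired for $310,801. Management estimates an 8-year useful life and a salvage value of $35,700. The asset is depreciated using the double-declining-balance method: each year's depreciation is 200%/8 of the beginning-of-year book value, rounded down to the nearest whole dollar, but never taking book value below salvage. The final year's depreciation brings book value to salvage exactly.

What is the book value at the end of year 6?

$55,317

Depreciable base = $310,801 − $35,700 = $275,101.
Year 1: ⌊$310,801 × 200%/8⌋ = $77,700. Book value $233,101.
Year 2: ⌊$233,101 × 200%/8⌋ = $58,275. Book value $174,826.
Year 3: ⌊$174,826 × 200%/8⌋ = $43,706. Book value $131,120.
Year 4: ⌊$131,120 × 200%/8⌋ = $32,780. Book value $98,340.
Year 5: ⌊$98,340 × 200%/8⌋ = $24,585. Book value $73,755.
Year 6: ⌊$73,755 × 200%/8⌋ = $18,438. Book value $55,317.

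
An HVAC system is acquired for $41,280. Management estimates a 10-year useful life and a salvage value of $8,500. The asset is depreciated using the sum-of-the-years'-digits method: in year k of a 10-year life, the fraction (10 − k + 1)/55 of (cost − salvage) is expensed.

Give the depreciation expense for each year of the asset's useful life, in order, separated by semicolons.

Depreciable base = $41,280 − $8,500 = $32,780.
Sum of the years' digits = 10+9+8+7+6+5+4+3+2+1 = 55.
Year 1: $32,780 × 10/55 = $5,960. Book value $35,320.
Year 2: $32,780 × 9/55 = $5,364. Book value $29,956.
Year 3: $32,780 × 8/55 = $4,768. Book value $25,188.
Year 4: $32,780 × 7/55 = $4,172. Book value $21,016.
Year 5: $32,780 × 6/55 = $3,576. Book value $17,440.
Year 6: $32,780 × 5/55 = $2,980. Book value $14,460.
Year 7: $32,780 × 4/55 = $2,384. Book value $12,076.
Year 8: $32,780 × 3/55 = $1,788. Book value $10,288.
Year 9: $32,780 × 2/55 = $1,192. Book value $9,096.
Year 10: $32,780 × 1/55 = $596. Book value $8,500.

$5,960; $5,364; $4,768; $4,172; $3,576; $2,980; $2,384; $1,788; $1,192; $596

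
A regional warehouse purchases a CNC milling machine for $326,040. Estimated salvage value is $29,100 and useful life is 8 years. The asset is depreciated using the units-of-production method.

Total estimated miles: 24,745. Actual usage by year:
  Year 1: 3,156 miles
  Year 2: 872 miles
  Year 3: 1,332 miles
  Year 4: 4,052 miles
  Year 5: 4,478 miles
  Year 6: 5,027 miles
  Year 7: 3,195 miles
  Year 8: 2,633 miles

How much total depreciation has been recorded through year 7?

$265,344

Depreciable base = $326,040 − $29,100 = $296,940.
Rate = $296,940 / 24,745 miles = $12 per mile.
Year 1: 3,156 × $12 = $37,872. Book value $288,168.
Year 2: 872 × $12 = $10,464. Book value $277,704.
Year 3: 1,332 × $12 = $15,984. Book value $261,720.
Year 4: 4,052 × $12 = $48,624. Book value $213,096.
Year 5: 4,478 × $12 = $53,736. Book value $159,360.
Year 6: 5,027 × $12 = $60,324. Book value $99,036.
Year 7: 3,195 × $12 = $38,340. Book value $60,696.
Accumulated through year 7 = $326,040 − $60,696 = $265,344.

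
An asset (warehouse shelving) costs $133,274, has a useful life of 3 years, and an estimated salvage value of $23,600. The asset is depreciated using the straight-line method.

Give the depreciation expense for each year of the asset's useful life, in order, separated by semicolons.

$36,558; $36,558; $36,558

Depreciable base = $133,274 − $23,600 = $109,674.
Annual expense = $109,674 / 3 = $36,558.
End of year 1: book value $96,716.
End of year 2: book value $60,158.
End of year 3: book value $23,600.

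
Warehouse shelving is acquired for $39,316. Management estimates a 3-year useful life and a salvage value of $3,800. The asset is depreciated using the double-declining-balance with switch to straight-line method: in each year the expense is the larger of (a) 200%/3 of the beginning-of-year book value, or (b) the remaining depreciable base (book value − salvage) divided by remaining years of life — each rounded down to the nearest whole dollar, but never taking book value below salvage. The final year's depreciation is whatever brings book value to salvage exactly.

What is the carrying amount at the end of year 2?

$4,369

Depreciable base = $39,316 − $3,800 = $35,516.
Year 1: DB = ⌊$39,316 × 200%/3⌋ = $26,210; SL = ⌊$35,516/3⌋ = $11,838 → take DB $26,210. Book value $13,106.
Year 2: DB = ⌊$13,106 × 200%/3⌋ = $8,737; SL = ⌊$9,306/2⌋ = $4,653 → take DB $8,737. Book value $4,369.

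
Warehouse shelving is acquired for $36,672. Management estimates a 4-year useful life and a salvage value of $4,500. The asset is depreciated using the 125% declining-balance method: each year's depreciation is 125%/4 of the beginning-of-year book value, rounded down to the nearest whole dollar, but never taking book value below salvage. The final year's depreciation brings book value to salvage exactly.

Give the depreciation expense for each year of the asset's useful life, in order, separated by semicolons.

$11,460; $7,878; $5,416; $7,418

Depreciable base = $36,672 − $4,500 = $32,172.
Year 1: ⌊$36,672 × 125%/4⌋ = $11,460. Book value $25,212.
Year 2: ⌊$25,212 × 125%/4⌋ = $7,878. Book value $17,334.
Year 3: ⌊$17,334 × 125%/4⌋ = $5,416. Book value $11,918.
Year 4 (final): $11,918 − $4,500 = $7,418. Book value $4,500.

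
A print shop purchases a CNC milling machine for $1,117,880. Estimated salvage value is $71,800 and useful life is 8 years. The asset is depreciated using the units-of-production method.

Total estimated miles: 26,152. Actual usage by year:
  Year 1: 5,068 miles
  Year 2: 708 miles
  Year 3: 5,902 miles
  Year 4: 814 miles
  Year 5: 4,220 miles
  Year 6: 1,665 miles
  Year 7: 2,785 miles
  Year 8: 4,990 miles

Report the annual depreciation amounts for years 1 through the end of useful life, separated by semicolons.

$202,720; $28,320; $236,080; $32,560; $168,800; $66,600; $111,400; $199,600

Depreciable base = $1,117,880 − $71,800 = $1,046,080.
Rate = $1,046,080 / 26,152 miles = $40 per mile.
Year 1: 5,068 × $40 = $202,720. Book value $915,160.
Year 2: 708 × $40 = $28,320. Book value $886,840.
Year 3: 5,902 × $40 = $236,080. Book value $650,760.
Year 4: 814 × $40 = $32,560. Book value $618,200.
Year 5: 4,220 × $40 = $168,800. Book value $449,400.
Year 6: 1,665 × $40 = $66,600. Book value $382,800.
Year 7: 2,785 × $40 = $111,400. Book value $271,400.
Year 8: 4,990 × $40 = $199,600. Book value $71,800.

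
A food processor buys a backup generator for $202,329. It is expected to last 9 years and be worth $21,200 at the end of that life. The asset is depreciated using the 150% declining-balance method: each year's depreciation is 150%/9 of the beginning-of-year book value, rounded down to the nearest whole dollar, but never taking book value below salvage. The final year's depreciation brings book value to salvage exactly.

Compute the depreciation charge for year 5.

Depreciable base = $202,329 − $21,200 = $181,129.
Year 1: ⌊$202,329 × 150%/9⌋ = $33,721. Book value $168,608.
Year 2: ⌊$168,608 × 150%/9⌋ = $28,101. Book value $140,507.
Year 3: ⌊$140,507 × 150%/9⌋ = $23,417. Book value $117,090.
Year 4: ⌊$117,090 × 150%/9⌋ = $19,515. Book value $97,575.
Year 5: ⌊$97,575 × 150%/9⌋ = $16,262. Book value $81,313.

$16,262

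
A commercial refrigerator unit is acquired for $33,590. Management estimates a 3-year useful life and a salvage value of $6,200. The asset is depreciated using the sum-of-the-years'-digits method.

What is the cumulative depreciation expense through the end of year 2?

$22,825

Depreciable base = $33,590 − $6,200 = $27,390.
Sum of the years' digits = 3+2+1 = 6.
Year 1: $27,390 × 3/6 = $13,695. Book value $19,895.
Year 2: $27,390 × 2/6 = $9,130. Book value $10,765.
Accumulated through year 2 = $33,590 − $10,765 = $22,825.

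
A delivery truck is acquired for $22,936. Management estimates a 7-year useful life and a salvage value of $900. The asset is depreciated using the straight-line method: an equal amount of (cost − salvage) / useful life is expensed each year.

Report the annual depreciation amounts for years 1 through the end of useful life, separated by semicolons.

Depreciable base = $22,936 − $900 = $22,036.
Annual expense = $22,036 / 7 = $3,148.
End of year 1: book value $19,788.
End of year 2: book value $16,640.
End of year 3: book value $13,492.
End of year 4: book value $10,344.
End of year 5: book value $7,196.
End of year 6: book value $4,048.
End of year 7: book value $900.

$3,148; $3,148; $3,148; $3,148; $3,148; $3,148; $3,148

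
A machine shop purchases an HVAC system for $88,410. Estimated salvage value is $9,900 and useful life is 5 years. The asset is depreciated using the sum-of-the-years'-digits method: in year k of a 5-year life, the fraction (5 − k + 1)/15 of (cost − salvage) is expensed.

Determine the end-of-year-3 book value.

Depreciable base = $88,410 − $9,900 = $78,510.
Sum of the years' digits = 5+4+3+2+1 = 15.
Year 1: $78,510 × 5/15 = $26,170. Book value $62,240.
Year 2: $78,510 × 4/15 = $20,936. Book value $41,304.
Year 3: $78,510 × 3/15 = $15,702. Book value $25,602.

$25,602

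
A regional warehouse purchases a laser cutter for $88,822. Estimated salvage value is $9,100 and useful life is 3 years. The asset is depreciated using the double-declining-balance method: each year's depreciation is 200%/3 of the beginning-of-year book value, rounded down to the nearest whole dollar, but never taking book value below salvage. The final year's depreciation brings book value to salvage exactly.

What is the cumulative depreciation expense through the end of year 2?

Depreciable base = $88,822 − $9,100 = $79,722.
Year 1: ⌊$88,822 × 200%/3⌋ = $59,214. Book value $29,608.
Year 2: ⌊$29,608 × 200%/3⌋ = $19,738. Book value $9,870.
Accumulated through year 2 = $88,822 − $9,870 = $78,952.

$78,952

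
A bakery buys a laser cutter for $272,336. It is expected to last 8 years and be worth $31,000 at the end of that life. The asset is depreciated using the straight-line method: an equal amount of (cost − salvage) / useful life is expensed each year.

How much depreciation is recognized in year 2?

$30,167

Depreciable base = $272,336 − $31,000 = $241,336.
Annual expense = $241,336 / 8 = $30,167.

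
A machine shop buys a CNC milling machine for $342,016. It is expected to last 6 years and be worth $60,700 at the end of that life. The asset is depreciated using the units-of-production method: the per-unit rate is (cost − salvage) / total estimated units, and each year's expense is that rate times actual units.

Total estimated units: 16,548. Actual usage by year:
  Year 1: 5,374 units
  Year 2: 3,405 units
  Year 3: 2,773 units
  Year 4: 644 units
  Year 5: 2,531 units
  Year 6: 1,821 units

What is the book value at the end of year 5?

Depreciable base = $342,016 − $60,700 = $281,316.
Rate = $281,316 / 16,548 units = $17 per unit.
Year 1: 5,374 × $17 = $91,358. Book value $250,658.
Year 2: 3,405 × $17 = $57,885. Book value $192,773.
Year 3: 2,773 × $17 = $47,141. Book value $145,632.
Year 4: 644 × $17 = $10,948. Book value $134,684.
Year 5: 2,531 × $17 = $43,027. Book value $91,657.

$91,657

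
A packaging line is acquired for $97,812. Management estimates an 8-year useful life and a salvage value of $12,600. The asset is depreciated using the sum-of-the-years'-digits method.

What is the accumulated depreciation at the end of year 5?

$71,010

Depreciable base = $97,812 − $12,600 = $85,212.
Sum of the years' digits = 8+7+6+5+4+3+2+1 = 36.
Year 1: $85,212 × 8/36 = $18,936. Book value $78,876.
Year 2: $85,212 × 7/36 = $16,569. Book value $62,307.
Year 3: $85,212 × 6/36 = $14,202. Book value $48,105.
Year 4: $85,212 × 5/36 = $11,835. Book value $36,270.
Year 5: $85,212 × 4/36 = $9,468. Book value $26,802.
Accumulated through year 5 = $97,812 − $26,802 = $71,010.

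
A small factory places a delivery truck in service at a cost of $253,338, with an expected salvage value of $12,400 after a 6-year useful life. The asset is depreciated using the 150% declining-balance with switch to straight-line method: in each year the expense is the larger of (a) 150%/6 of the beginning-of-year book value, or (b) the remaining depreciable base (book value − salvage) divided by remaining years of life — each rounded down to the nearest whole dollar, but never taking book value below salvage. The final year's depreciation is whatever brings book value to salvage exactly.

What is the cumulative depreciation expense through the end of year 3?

$146,460

Depreciable base = $253,338 − $12,400 = $240,938.
Year 1: DB = ⌊$253,338 × 150%/6⌋ = $63,334; SL = ⌊$240,938/6⌋ = $40,156 → take DB $63,334. Book value $190,004.
Year 2: DB = ⌊$190,004 × 150%/6⌋ = $47,501; SL = ⌊$177,604/5⌋ = $35,520 → take DB $47,501. Book value $142,503.
Year 3: DB = ⌊$142,503 × 150%/6⌋ = $35,625; SL = ⌊$130,103/4⌋ = $32,525 → take DB $35,625. Book value $106,878.
Accumulated through year 3 = $253,338 − $106,878 = $146,460.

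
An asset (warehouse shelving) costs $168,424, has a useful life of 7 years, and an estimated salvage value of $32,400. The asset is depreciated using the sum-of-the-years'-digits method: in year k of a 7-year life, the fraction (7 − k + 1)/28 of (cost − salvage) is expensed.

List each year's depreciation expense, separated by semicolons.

Depreciable base = $168,424 − $32,400 = $136,024.
Sum of the years' digits = 7+6+5+4+3+2+1 = 28.
Year 1: $136,024 × 7/28 = $34,006. Book value $134,418.
Year 2: $136,024 × 6/28 = $29,148. Book value $105,270.
Year 3: $136,024 × 5/28 = $24,290. Book value $80,980.
Year 4: $136,024 × 4/28 = $19,432. Book value $61,548.
Year 5: $136,024 × 3/28 = $14,574. Book value $46,974.
Year 6: $136,024 × 2/28 = $9,716. Book value $37,258.
Year 7: $136,024 × 1/28 = $4,858. Book value $32,400.

$34,006; $29,148; $24,290; $19,432; $14,574; $9,716; $4,858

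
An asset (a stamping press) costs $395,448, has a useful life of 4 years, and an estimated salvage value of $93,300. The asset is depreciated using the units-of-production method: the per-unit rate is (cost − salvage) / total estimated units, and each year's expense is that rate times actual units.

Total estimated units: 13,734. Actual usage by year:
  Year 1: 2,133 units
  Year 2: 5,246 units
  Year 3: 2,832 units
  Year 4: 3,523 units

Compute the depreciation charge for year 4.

$77,506

Depreciable base = $395,448 − $93,300 = $302,148.
Rate = $302,148 / 13,734 units = $22 per unit.
Year 1: 2,133 × $22 = $46,926. Book value $348,522.
Year 2: 5,246 × $22 = $115,412. Book value $233,110.
Year 3: 2,832 × $22 = $62,304. Book value $170,806.
Year 4: 3,523 × $22 = $77,506. Book value $93,300.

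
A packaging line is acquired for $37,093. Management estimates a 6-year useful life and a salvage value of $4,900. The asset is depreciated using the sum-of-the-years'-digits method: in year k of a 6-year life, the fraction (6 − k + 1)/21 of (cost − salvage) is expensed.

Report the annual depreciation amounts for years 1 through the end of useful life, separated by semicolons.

$9,198; $7,665; $6,132; $4,599; $3,066; $1,533

Depreciable base = $37,093 − $4,900 = $32,193.
Sum of the years' digits = 6+5+4+3+2+1 = 21.
Year 1: $32,193 × 6/21 = $9,198. Book value $27,895.
Year 2: $32,193 × 5/21 = $7,665. Book value $20,230.
Year 3: $32,193 × 4/21 = $6,132. Book value $14,098.
Year 4: $32,193 × 3/21 = $4,599. Book value $9,499.
Year 5: $32,193 × 2/21 = $3,066. Book value $6,433.
Year 6: $32,193 × 1/21 = $1,533. Book value $4,900.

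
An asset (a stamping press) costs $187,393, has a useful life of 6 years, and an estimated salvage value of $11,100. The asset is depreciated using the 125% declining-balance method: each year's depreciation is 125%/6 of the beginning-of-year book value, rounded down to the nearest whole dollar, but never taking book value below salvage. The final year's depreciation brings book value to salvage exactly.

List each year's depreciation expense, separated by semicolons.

$39,040; $30,906; $24,468; $19,370; $15,335; $47,174

Depreciable base = $187,393 − $11,100 = $176,293.
Year 1: ⌊$187,393 × 125%/6⌋ = $39,040. Book value $148,353.
Year 2: ⌊$148,353 × 125%/6⌋ = $30,906. Book value $117,447.
Year 3: ⌊$117,447 × 125%/6⌋ = $24,468. Book value $92,979.
Year 4: ⌊$92,979 × 125%/6⌋ = $19,370. Book value $73,609.
Year 5: ⌊$73,609 × 125%/6⌋ = $15,335. Book value $58,274.
Year 6 (final): $58,274 − $11,100 = $47,174. Book value $11,100.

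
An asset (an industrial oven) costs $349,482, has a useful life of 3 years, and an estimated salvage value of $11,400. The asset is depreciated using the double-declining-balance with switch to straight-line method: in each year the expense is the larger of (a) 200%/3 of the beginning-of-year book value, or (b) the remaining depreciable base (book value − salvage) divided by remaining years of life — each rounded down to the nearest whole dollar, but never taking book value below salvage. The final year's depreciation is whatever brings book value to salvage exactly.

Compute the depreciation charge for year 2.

$77,662

Depreciable base = $349,482 − $11,400 = $338,082.
Year 1: DB = ⌊$349,482 × 200%/3⌋ = $232,988; SL = ⌊$338,082/3⌋ = $112,694 → take DB $232,988. Book value $116,494.
Year 2: DB = ⌊$116,494 × 200%/3⌋ = $77,662; SL = ⌊$105,094/2⌋ = $52,547 → take DB $77,662. Book value $38,832.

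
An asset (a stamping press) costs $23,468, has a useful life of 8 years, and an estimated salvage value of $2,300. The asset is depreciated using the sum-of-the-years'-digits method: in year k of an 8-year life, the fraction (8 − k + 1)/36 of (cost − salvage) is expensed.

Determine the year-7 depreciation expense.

Depreciable base = $23,468 − $2,300 = $21,168.
Sum of the years' digits = 8+7+6+5+4+3+2+1 = 36.
Year 1: $21,168 × 8/36 = $4,704. Book value $18,764.
Year 2: $21,168 × 7/36 = $4,116. Book value $14,648.
Year 3: $21,168 × 6/36 = $3,528. Book value $11,120.
Year 4: $21,168 × 5/36 = $2,940. Book value $8,180.
Year 5: $21,168 × 4/36 = $2,352. Book value $5,828.
Year 6: $21,168 × 3/36 = $1,764. Book value $4,064.
Year 7: $21,168 × 2/36 = $1,176. Book value $2,888.

$1,176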